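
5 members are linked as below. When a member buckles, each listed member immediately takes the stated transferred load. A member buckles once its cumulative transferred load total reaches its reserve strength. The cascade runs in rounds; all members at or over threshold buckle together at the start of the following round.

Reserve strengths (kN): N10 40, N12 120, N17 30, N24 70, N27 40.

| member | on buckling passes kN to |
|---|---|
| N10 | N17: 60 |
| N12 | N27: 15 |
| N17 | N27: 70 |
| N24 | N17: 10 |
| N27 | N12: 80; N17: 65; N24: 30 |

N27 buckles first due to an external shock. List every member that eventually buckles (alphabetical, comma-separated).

Round 1 — N27 buckles (initial).
  N12: +80 → 80 < 120
  N17: +65 → 65 ≥ 30
  N24: +30 → 30 < 70
Round 2 — N17 buckles.
No further bucklings.

N17, N27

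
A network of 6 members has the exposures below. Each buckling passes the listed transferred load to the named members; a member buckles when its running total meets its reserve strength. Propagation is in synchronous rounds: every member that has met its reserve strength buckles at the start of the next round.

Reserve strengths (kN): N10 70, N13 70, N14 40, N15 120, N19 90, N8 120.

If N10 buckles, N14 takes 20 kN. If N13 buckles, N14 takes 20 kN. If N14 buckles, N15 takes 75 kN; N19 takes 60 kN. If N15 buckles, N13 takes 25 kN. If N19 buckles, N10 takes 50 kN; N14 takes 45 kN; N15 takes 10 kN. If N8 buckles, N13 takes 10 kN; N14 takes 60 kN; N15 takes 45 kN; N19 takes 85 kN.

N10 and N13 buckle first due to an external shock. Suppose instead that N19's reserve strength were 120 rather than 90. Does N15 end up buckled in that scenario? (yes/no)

With N19's reserve strength at 120:
Round 1 — N10, N13 buckle (initial).
  N14: +20+20 → 40 ≥ 40
Round 2 — N14 buckles.
  N15: +75 → 75 < 120
  N19: +60 → 60 < 120
No further bucklings.

no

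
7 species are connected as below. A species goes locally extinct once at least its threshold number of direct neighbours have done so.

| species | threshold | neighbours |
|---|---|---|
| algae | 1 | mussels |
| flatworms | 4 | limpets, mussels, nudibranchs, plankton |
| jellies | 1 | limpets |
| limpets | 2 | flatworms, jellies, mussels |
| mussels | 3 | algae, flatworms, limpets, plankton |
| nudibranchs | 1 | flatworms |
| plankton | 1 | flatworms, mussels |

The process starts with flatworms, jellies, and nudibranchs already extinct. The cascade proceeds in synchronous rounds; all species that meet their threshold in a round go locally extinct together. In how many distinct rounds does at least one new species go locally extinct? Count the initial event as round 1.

Round 1 — flatworms, jellies, nudibranchs go locally extinct (initial).
Round 2 — checking thresholds:
  limpets: 2 of 3 neighbours ≥ 2, goes locally extinct.
  mussels: 1 of 4 neighbours < 3, below threshold.
  plankton: 1 of 2 neighbours ≥ 1, goes locally extinct.
Round 3 — checking thresholds:
  mussels: 3 of 4 neighbours ≥ 3, goes locally extinct.
Round 4 — checking thresholds:
  algae: 1 of 1 neighbours ≥ 1, goes locally extinct.
Round 5 — no new extinctions; cascade stops.

4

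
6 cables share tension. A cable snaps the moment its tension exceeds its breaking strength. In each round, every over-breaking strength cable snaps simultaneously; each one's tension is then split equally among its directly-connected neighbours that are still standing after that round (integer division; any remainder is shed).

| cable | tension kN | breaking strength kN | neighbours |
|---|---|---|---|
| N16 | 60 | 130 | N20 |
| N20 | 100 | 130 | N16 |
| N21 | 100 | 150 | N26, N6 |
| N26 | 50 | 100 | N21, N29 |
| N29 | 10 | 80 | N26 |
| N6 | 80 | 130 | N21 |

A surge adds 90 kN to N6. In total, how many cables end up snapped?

Round 1 — N6 at 170 > 130. N6 snaps.
  N6 sheds 170 kN to N21: 170 each.
    N21: 100+170 = 270 > 150
Round 2 — N21 snaps.
  N21 sheds 270 kN to N26: 270 each.
    N26: 50+270 = 320 > 100
Round 3 — N26 snaps.
  N26 sheds 320 kN to N29: 320 each.
    N29: 10+320 = 330 > 80
Round 4 — N29 snaps.
  N29 sheds 330 kN: no online neighbours, lost.
No further breaks.

4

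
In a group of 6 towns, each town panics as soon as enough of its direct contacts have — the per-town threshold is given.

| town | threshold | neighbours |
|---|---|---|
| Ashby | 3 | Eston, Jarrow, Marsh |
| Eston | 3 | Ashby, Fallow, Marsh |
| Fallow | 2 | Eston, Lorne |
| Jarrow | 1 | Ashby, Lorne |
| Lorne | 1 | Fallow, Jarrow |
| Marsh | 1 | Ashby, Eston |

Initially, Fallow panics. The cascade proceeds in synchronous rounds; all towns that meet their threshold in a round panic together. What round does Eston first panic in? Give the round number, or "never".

never

Round 1 — Fallow panics (initial).
Round 2 — checking thresholds:
  Eston: 1 of 3 neighbours < 3, not yet.
  Lorne: 1 of 2 neighbours ≥ 1, panics.
Round 3 — checking thresholds:
  Eston: 1 of 3 neighbours < 3, not yet.
  Jarrow: 1 of 2 neighbours ≥ 1, panics.
Round 4 — no new panics; cascade stops.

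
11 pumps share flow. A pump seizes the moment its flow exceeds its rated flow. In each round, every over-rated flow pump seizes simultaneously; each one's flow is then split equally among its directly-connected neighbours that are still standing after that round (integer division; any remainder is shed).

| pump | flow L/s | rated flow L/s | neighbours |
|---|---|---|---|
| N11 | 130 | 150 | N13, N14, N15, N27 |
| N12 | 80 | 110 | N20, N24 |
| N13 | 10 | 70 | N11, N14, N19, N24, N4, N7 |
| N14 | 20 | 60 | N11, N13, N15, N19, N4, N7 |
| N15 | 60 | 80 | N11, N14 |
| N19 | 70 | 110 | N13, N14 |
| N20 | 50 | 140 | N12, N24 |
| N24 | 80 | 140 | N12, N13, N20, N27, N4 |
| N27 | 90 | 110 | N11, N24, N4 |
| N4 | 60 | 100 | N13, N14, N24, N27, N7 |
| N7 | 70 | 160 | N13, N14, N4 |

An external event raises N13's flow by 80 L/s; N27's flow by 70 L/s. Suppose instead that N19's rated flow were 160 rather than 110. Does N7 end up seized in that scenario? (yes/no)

yes

With N19's rated flow at 160:
Round 1 — N13 at 90 > 70; N27 at 160 > 110. N13, N27 seize.
  N13 sheds 90 L/s to N11, N14, N19, N24, N4, N7: 15 each.
    N11: 130+15 = 145 ≤ 150
    N14: 20+15 = 35 ≤ 60
    N19: 70+15 = 85 ≤ 160
    N24: 80+15 = 95 ≤ 140
    N4: 60+15 = 75 ≤ 100
    N7: 70+15 = 85 ≤ 160
  N27 sheds 160 L/s to N11, N24, N4: 53 each (1 lost).
    N11: 145+53 = 198 > 150
    N24: 95+53 = 148 > 140
    N4: 75+53 = 128 > 100
Round 2 — N11, N24, N4 seize.
  N11 sheds 198 L/s to N14, N15: 99 each.
    N14: 35+99 = 134 > 60
    N15: 60+99 = 159 > 80
  N24 sheds 148 L/s to N12, N20: 74 each.
    N12: 80+74 = 154 > 110
    N20: 50+74 = 124 ≤ 140
  N4 sheds 128 L/s to N14, N7: 64 each.
    N14: 134+64 = 198 > 60
    N7: 85+64 = 149 ≤ 160
Round 3 — N12, N14, N15 seize.
  N12 sheds 154 L/s to N20: 154 each.
    N20: 124+154 = 278 > 140
  N14 sheds 198 L/s to N19, N7: 99 each.
    N19: 85+99 = 184 > 160
    N7: 149+99 = 248 > 160
  N15 sheds 159 L/s: no online neighbours, lost.
Round 4 — N19, N20, N7 seize.
  N19 sheds 184 L/s: no online neighbours, lost.
  N20 sheds 278 L/s: no online neighbours, lost.
  N7 sheds 248 L/s: no online neighbours, lost.
No further seizures.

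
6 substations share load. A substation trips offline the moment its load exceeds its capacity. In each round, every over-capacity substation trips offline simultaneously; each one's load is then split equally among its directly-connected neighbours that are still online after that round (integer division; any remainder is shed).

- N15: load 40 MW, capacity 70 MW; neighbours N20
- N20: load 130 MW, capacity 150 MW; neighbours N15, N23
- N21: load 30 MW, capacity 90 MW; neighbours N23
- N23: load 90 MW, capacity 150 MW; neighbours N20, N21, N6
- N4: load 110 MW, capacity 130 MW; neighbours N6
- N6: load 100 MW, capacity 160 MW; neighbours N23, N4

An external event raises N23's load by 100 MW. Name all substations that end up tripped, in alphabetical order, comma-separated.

N15, N20, N21, N23, N4, N6

Round 1 — N23 at 190 > 150. N23 trips offline.
  N23 sheds 190 MW to N20, N21, N6: 63 each (1 lost).
    N20: 130+63 = 193 > 150
    N21: 30+63 = 93 > 90
    N6: 100+63 = 163 > 160
Round 2 — N20, N21, N6 trip offline.
  N20 sheds 193 MW to N15: 193 each.
    N15: 40+193 = 233 > 70
  N21 sheds 93 MW: no online neighbours, lost.
  N6 sheds 163 MW to N4: 163 each.
    N4: 110+163 = 273 > 130
Round 3 — N15, N4 trip offline.
  N15 sheds 233 MW: no online neighbours, lost.
  N4 sheds 273 MW: no online neighbours, lost.
No further trips.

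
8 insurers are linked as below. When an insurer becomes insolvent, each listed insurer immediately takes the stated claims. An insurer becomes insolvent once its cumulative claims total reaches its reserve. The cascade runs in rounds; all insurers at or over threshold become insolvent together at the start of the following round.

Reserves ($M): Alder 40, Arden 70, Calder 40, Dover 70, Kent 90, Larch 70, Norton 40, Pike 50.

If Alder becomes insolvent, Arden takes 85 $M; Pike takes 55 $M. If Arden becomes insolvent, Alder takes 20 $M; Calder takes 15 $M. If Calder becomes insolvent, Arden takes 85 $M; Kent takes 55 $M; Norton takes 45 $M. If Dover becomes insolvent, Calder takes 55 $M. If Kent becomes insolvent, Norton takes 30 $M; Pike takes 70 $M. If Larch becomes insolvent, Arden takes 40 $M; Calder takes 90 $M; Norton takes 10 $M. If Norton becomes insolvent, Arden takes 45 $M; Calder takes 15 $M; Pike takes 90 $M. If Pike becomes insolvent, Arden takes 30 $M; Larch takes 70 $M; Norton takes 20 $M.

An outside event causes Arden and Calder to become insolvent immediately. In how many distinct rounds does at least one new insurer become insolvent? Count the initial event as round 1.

Round 1 — Arden, Calder become insolvent (initial).
  Alder: +20 → 20 < 40
  Kent: +55 → 55 < 90
  Norton: +45 → 45 ≥ 40
Round 2 — Norton becomes insolvent.
  Pike: +90 → 90 ≥ 50
Round 3 — Pike becomes insolvent.
  Larch: +70 → 70 ≥ 70
Round 4 — Larch becomes insolvent.
No further insolvencies.

4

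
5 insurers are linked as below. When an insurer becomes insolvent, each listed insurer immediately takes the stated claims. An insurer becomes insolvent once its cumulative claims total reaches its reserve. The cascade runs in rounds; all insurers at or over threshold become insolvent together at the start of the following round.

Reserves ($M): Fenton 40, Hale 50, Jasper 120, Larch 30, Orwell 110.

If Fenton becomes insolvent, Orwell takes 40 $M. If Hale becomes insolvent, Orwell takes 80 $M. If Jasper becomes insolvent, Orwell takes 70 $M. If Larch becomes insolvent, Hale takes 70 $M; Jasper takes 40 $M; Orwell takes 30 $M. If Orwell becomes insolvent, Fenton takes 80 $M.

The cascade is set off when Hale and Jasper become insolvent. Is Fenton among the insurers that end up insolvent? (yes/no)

Round 1 — Hale, Jasper become insolvent (initial).
  Orwell: +80+70 → 150 ≥ 110
Round 2 — Orwell becomes insolvent.
  Fenton: +80 → 80 ≥ 40
Round 3 — Fenton becomes insolvent.
No further insolvencies.

yes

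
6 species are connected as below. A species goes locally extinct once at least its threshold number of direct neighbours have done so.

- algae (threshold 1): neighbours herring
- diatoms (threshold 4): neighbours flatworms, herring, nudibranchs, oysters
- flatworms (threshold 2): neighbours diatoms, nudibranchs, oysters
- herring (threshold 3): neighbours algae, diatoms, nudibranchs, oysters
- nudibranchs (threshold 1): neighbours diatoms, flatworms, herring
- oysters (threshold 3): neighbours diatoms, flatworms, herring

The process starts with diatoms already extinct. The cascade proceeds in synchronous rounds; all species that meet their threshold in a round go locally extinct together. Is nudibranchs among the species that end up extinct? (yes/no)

yes

Round 1 — diatoms goes locally extinct (initial).
Round 2 — checking thresholds:
  flatworms: 1 of 3 neighbours < 2, below threshold.
  herring: 1 of 4 neighbours < 3, below threshold.
  nudibranchs: 1 of 3 neighbours ≥ 1, goes locally extinct.
  oysters: 1 of 3 neighbours < 3, below threshold.
Round 3 — checking thresholds:
  flatworms: 2 of 3 neighbours ≥ 2, goes locally extinct.
  herring: 2 of 4 neighbours < 3, below threshold.
  oysters: 1 of 3 neighbours < 3, below threshold.
Round 4 — no new extinctions; cascade stops.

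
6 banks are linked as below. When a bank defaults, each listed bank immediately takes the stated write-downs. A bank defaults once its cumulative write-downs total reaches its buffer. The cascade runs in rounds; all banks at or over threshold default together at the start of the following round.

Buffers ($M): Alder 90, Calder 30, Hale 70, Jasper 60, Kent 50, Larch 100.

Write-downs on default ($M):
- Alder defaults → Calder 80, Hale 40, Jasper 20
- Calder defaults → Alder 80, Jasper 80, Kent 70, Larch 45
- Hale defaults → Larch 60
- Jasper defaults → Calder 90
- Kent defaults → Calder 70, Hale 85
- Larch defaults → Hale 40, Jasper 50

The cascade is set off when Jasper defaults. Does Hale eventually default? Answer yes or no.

yes

Round 1 — Jasper defaults (initial).
  Calder: +90 → 90 ≥ 30
Round 2 — Calder defaults.
  Alder: +80 → 80 < 90
  Kent: +70 → 70 ≥ 50
  Larch: +45 → 45 < 100
Round 3 — Kent defaults.
  Hale: +85 → 85 ≥ 70
Round 4 — Hale defaults.
  Larch: +60 → 105 ≥ 100
Round 5 — Larch defaults.
No further defaults.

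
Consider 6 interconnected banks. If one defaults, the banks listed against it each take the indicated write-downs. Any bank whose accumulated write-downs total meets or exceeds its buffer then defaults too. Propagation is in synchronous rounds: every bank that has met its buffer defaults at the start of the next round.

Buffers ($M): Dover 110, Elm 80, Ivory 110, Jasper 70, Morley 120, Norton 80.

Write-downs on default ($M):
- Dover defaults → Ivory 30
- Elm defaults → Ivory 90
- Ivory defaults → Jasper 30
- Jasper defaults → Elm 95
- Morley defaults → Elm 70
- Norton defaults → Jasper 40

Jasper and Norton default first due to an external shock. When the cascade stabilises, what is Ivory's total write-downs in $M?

Round 1 — Jasper, Norton default (initial).
  Elm: +95 → 95 ≥ 80
Round 2 — Elm defaults.
  Ivory: +90 → 90 < 110
No further defaults.

90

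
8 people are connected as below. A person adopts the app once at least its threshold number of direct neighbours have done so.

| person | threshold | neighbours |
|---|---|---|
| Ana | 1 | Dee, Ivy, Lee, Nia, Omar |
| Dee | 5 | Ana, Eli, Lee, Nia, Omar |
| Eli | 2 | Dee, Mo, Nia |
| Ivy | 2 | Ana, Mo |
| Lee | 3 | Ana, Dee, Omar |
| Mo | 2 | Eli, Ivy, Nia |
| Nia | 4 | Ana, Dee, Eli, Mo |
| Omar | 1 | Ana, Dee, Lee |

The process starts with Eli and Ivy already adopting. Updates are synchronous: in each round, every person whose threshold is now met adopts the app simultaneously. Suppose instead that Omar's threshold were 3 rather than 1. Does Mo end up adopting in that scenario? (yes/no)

yes

With Omar's threshold at 3:
Round 1 — Eli, Ivy adopt the app (initial).
Round 2 — checking thresholds:
  Ana: 1 of 5 neighbours ≥ 1, adopts the app.
  Dee: 1 of 5 neighbours < 5, holds.
  Mo: 2 of 3 neighbours ≥ 2, adopts the app.
  Nia: 1 of 4 neighbours < 4, holds.
Round 3 — no new adoptions; cascade stops.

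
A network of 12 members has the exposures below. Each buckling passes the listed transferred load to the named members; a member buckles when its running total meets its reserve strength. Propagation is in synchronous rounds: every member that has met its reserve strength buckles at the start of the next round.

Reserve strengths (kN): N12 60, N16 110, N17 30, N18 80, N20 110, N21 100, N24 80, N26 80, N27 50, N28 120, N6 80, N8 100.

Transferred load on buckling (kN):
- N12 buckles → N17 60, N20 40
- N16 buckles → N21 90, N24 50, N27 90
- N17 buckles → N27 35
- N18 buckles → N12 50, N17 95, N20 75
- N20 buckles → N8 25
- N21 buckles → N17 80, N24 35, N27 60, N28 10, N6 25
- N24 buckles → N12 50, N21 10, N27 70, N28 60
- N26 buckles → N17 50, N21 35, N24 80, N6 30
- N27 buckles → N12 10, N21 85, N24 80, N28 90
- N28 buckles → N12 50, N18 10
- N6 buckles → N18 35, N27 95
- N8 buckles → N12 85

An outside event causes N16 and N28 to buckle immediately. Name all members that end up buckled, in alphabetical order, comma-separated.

N12, N16, N17, N21, N24, N27, N28

Round 1 — N16, N28 buckle (initial).
  N12: +50 → 50 < 60
  N18: +10 → 10 < 80
  N21: +90 → 90 < 100
  N24: +50 → 50 < 80
  N27: +90 → 90 ≥ 50
Round 2 — N27 buckles.
  N12: +10 → 60 ≥ 60
  N21: +85 → 175 ≥ 100
  N24: +80 → 130 ≥ 80
Round 3 — N12, N21, N24 buckle.
  N17: +60+80 → 140 ≥ 30
  N20: +40 → 40 < 110
  N6: +25 → 25 < 80
Round 4 — N17 buckles.
No further bucklings.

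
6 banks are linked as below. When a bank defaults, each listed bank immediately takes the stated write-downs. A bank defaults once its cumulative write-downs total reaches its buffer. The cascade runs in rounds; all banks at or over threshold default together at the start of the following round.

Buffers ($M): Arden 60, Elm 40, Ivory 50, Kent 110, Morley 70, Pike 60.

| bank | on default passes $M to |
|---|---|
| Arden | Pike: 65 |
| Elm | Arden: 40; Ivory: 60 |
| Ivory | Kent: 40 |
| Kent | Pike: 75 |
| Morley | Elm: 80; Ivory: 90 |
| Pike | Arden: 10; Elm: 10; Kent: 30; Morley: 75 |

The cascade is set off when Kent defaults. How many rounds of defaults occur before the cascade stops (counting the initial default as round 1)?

4

Round 1 — Kent defaults (initial).
  Pike: +75 → 75 ≥ 60
Round 2 — Pike defaults.
  Arden: +10 → 10 < 60
  Elm: +10 → 10 < 40
  Morley: +75 → 75 ≥ 70
Round 3 — Morley defaults.
  Elm: +80 → 90 ≥ 40
  Ivory: +90 → 90 ≥ 50
Round 4 — Elm, Ivory default.
  Arden: +40 → 50 < 60
No further defaults.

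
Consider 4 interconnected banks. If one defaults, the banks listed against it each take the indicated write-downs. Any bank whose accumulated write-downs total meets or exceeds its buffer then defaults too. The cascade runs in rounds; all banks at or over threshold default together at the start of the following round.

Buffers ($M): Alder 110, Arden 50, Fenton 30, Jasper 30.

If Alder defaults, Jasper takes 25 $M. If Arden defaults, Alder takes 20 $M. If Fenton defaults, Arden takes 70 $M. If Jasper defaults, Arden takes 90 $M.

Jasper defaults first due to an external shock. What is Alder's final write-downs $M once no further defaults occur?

20

Round 1 — Jasper defaults (initial).
  Arden: +90 → 90 ≥ 50
Round 2 — Arden defaults.
  Alder: +20 → 20 < 110
No further defaults.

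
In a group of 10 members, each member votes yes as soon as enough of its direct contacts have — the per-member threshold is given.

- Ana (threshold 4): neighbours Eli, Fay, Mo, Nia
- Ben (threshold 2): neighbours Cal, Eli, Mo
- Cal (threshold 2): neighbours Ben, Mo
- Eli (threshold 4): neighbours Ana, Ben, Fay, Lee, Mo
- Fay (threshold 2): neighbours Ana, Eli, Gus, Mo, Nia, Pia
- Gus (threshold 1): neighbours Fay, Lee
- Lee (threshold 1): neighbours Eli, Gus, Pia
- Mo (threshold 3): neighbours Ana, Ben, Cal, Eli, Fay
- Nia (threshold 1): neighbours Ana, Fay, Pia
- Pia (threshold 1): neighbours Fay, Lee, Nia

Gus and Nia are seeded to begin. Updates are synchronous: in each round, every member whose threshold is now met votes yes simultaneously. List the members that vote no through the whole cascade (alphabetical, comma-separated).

Ana, Ben, Cal, Eli, Mo

Round 1 — Gus, Nia vote yes (initial).
Round 2 — checking thresholds:
  Ana: 1 of 4 neighbours < 4, below threshold.
  Fay: 2 of 6 neighbours ≥ 2, votes yes.
  Lee: 1 of 3 neighbours ≥ 1, votes yes.
  Pia: 1 of 3 neighbours ≥ 1, votes yes.
Round 3 — no new yes votes; cascade stops.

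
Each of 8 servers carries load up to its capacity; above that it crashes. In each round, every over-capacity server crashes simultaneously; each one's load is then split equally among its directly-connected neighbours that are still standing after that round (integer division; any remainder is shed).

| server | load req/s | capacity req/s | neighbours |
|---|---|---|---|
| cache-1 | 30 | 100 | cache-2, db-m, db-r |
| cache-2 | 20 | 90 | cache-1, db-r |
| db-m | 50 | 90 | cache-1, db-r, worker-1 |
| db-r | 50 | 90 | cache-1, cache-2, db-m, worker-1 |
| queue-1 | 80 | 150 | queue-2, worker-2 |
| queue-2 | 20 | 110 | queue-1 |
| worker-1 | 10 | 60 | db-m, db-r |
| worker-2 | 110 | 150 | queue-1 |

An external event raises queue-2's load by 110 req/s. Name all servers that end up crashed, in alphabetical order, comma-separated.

queue-1, queue-2, worker-2

Round 1 — queue-2 at 130 > 110. queue-2 crashes.
  queue-2 sheds 130 req/s to queue-1: 130 each.
    queue-1: 80+130 = 210 > 150
Round 2 — queue-1 crashes.
  queue-1 sheds 210 req/s to worker-2: 210 each.
    worker-2: 110+210 = 320 > 150
Round 3 — worker-2 crashes.
  worker-2 sheds 320 req/s: no online neighbours, lost.
No further crashes.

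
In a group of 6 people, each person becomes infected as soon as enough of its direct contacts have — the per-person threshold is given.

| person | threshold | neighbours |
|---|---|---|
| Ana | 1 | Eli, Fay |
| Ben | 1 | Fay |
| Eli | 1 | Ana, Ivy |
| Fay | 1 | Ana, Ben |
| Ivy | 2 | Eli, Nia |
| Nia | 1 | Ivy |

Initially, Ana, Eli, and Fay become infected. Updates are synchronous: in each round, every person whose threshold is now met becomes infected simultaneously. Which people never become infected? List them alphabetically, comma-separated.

Ivy, Nia

Round 1 — Ana, Eli, Fay become infected (initial).
Round 2 — checking thresholds:
  Ben: 1 of 1 neighbours ≥ 1, becomes infected.
  Ivy: 1 of 2 neighbours < 2, below threshold.
Round 3 — no new infections; cascade stops.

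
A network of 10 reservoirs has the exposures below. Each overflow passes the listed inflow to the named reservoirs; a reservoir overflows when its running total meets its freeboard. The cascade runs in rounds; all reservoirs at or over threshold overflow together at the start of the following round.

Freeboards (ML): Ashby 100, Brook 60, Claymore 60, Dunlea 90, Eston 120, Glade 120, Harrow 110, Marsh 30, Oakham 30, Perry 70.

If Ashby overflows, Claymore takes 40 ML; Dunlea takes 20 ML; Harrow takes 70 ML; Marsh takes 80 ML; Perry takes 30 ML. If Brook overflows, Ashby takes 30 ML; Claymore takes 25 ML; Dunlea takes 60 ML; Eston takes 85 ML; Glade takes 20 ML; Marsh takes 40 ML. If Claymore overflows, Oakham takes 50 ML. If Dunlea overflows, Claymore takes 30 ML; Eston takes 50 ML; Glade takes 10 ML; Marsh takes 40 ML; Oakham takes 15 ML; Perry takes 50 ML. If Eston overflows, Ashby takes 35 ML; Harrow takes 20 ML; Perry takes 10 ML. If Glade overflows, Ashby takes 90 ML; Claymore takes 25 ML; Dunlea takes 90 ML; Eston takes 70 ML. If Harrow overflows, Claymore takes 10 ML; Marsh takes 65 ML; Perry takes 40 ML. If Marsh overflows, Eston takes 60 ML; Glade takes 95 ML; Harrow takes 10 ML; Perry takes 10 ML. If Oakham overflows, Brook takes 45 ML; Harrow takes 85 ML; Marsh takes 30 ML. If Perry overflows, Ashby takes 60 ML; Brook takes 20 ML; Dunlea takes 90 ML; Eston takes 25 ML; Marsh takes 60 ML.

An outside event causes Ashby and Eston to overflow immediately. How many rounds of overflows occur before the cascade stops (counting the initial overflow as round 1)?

2

Round 1 — Ashby, Eston overflow (initial).
  Claymore: +40 → 40 < 60
  Dunlea: +20 → 20 < 90
  Harrow: +70+20 → 90 < 110
  Marsh: +80 → 80 ≥ 30
  Perry: +30+10 → 40 < 70
Round 2 — Marsh overflows.
  Glade: +95 → 95 < 120
  Harrow: +10 → 100 < 110
  Perry: +10 → 50 < 70
No further overflows.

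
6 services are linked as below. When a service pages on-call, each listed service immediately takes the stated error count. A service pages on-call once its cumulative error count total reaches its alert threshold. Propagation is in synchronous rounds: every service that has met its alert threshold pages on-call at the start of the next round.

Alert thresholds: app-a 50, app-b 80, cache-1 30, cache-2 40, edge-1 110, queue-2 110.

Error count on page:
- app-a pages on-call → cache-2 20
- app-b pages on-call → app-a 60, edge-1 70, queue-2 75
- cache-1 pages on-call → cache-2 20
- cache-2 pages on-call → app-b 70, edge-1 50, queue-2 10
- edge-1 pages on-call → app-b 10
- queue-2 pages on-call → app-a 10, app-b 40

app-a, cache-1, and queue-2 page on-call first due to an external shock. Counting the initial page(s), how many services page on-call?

Round 1 — app-a, cache-1, queue-2 page on-call (initial).
  app-b: +40 → 40 < 80
  cache-2: +20+20 → 40 ≥ 40
Round 2 — cache-2 pages on-call.
  app-b: +70 → 110 ≥ 80
  edge-1: +50 → 50 < 110
Round 3 — app-b pages on-call.
  edge-1: +70 → 120 ≥ 110
Round 4 — edge-1 pages on-call.
No further pages.

6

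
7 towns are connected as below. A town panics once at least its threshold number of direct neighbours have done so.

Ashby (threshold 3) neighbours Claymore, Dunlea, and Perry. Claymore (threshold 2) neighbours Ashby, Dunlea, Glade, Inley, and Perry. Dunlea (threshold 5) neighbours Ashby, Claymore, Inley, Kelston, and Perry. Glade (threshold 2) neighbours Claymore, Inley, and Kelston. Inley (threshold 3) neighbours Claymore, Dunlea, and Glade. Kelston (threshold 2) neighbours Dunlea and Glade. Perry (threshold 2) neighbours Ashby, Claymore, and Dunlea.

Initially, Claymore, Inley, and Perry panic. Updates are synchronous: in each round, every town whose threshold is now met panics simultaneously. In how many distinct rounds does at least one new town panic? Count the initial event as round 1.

Round 1 — Claymore, Inley, Perry panic (initial).
Round 2 — checking thresholds:
  Ashby: 2 of 3 neighbours < 3, below threshold.
  Dunlea: 3 of 5 neighbours < 5, below threshold.
  Glade: 2 of 3 neighbours ≥ 2, panics.
Round 3 — no new panics; cascade stops.

2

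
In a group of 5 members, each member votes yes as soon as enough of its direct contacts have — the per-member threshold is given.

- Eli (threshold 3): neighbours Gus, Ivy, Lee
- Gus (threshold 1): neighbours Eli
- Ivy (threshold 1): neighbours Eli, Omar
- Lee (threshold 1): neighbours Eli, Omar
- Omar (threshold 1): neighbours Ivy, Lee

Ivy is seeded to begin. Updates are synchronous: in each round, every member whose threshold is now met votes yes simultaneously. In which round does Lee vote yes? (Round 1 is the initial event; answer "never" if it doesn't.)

Round 1 — Ivy votes yes (initial).
Round 2 — checking thresholds:
  Eli: 1 of 3 neighbours < 3, below threshold.
  Omar: 1 of 2 neighbours ≥ 1, votes yes.
Round 3 — checking thresholds:
  Eli: 1 of 3 neighbours < 3, below threshold.
  Lee: 1 of 2 neighbours ≥ 1, votes yes.
Round 4 — no new yes votes; cascade stops.

3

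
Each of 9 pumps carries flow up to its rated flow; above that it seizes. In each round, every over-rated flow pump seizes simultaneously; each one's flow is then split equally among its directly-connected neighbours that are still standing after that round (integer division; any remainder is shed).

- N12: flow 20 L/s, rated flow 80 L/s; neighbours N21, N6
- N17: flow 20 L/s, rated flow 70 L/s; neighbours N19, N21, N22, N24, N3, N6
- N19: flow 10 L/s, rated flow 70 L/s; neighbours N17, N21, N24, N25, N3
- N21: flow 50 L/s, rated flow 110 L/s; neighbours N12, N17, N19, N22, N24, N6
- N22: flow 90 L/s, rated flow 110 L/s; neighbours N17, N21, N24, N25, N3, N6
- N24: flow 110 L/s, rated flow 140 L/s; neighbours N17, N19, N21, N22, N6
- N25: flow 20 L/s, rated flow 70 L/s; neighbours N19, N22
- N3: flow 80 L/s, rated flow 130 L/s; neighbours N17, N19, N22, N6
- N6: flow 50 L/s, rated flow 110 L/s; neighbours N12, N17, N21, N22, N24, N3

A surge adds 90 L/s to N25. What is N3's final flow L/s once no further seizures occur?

109

Round 1 — N25 at 110 > 70. N25 seizes.
  N25 sheds 110 L/s to N19, N22: 55 each.
    N19: 10+55 = 65 ≤ 70
    N22: 90+55 = 145 > 110
Round 2 — N22 seizes.
  N22 sheds 145 L/s to N17, N21, N24, N3, N6: 29 each.
    N17: 20+29 = 49 ≤ 70
    N21: 50+29 = 79 ≤ 110
    N24: 110+29 = 139 ≤ 140
    N3: 80+29 = 109 ≤ 130
    N6: 50+29 = 79 ≤ 110
No further seizures.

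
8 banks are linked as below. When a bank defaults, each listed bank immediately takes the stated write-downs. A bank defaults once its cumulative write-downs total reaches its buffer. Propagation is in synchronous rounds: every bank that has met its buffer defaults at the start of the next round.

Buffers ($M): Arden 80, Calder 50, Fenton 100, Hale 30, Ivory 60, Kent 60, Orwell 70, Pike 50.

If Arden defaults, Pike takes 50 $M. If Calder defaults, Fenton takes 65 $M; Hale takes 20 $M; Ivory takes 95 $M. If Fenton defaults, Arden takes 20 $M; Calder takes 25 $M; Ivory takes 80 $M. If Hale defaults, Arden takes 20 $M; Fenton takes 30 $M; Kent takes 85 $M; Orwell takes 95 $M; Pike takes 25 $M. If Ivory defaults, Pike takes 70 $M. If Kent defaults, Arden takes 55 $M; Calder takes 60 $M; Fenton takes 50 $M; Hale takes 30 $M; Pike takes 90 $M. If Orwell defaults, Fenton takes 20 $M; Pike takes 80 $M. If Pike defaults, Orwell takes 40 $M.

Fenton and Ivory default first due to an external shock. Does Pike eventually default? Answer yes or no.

Round 1 — Fenton, Ivory default (initial).
  Arden: +20 → 20 < 80
  Calder: +25 → 25 < 50
  Pike: +70 → 70 ≥ 50
Round 2 — Pike defaults.
  Orwell: +40 → 40 < 70
No further defaults.

yes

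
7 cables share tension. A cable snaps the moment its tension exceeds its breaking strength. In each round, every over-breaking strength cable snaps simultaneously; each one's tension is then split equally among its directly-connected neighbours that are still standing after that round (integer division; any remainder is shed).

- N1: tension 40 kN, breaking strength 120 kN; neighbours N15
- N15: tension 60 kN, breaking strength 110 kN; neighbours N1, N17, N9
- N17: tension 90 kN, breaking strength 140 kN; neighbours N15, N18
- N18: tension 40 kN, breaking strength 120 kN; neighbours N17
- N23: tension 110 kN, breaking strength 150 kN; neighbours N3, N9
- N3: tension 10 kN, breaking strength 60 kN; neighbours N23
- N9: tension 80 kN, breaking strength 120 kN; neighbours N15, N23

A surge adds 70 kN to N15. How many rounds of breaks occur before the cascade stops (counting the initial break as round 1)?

4

Round 1 — N15 at 130 > 110. N15 snaps.
  N15 sheds 130 kN to N1, N17, N9: 43 each (1 lost).
    N1: 40+43 = 83 ≤ 120
    N17: 90+43 = 133 ≤ 140
    N9: 80+43 = 123 > 120
Round 2 — N9 snaps.
  N9 sheds 123 kN to N23: 123 each.
    N23: 110+123 = 233 > 150
Round 3 — N23 snaps.
  N23 sheds 233 kN to N3: 233 each.
    N3: 10+233 = 243 > 60
Round 4 — N3 snaps.
  N3 sheds 243 kN: no online neighbours, lost.
No further breaks.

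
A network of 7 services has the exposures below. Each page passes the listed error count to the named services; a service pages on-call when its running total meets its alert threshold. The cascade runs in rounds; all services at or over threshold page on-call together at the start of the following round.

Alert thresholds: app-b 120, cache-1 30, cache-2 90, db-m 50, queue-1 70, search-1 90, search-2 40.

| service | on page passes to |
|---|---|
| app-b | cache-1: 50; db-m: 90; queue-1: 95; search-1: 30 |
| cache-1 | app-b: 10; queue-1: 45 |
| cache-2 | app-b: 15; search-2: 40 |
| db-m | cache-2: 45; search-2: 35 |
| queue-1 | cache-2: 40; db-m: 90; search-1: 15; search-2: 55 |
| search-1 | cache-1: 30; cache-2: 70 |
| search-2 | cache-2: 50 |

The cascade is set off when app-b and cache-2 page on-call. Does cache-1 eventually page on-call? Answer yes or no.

yes

Round 1 — app-b, cache-2 page on-call (initial).
  cache-1: +50 → 50 ≥ 30
  db-m: +90 → 90 ≥ 50
  queue-1: +95 → 95 ≥ 70
  search-1: +30 → 30 < 90
  search-2: +40 → 40 ≥ 40
Round 2 — cache-1, db-m, queue-1, search-2 page on-call.
  search-1: +15 → 45 < 90
No further pages.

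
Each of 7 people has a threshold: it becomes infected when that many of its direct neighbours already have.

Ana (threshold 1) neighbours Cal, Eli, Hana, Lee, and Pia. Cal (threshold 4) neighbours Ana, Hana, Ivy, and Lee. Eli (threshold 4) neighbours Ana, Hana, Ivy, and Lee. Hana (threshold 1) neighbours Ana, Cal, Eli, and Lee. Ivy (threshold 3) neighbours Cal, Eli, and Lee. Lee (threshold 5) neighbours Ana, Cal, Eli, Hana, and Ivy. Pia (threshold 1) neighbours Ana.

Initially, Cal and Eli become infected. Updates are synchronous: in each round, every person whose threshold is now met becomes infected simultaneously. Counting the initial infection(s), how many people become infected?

5

Round 1 — Cal, Eli become infected (initial).
Round 2 — checking thresholds:
  Ana: 2 of 5 neighbours ≥ 1, becomes infected.
  Hana: 2 of 4 neighbours ≥ 1, becomes infected.
  Ivy: 2 of 3 neighbours < 3, holds.
  Lee: 2 of 5 neighbours < 5, holds.
Round 3 — checking thresholds:
  Ivy: 2 of 3 neighbours < 3, holds.
  Lee: 4 of 5 neighbours < 5, holds.
  Pia: 1 of 1 neighbours ≥ 1, becomes infected.
Round 4 — no new infections; cascade stops.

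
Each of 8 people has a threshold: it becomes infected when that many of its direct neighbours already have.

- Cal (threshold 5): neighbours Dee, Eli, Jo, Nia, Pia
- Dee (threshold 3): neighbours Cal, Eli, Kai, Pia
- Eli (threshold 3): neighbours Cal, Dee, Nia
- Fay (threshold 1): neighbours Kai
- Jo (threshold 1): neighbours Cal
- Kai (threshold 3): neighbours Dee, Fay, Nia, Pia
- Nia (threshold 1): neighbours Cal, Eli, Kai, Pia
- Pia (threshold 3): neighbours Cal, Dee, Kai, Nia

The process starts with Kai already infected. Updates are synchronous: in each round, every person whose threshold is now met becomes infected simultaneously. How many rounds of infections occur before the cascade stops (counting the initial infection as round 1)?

2

Round 1 — Kai becomes infected (initial).
Round 2 — checking thresholds:
  Dee: 1 of 4 neighbours < 3, holds.
  Fay: 1 of 1 neighbours ≥ 1, becomes infected.
  Nia: 1 of 4 neighbours ≥ 1, becomes infected.
  Pia: 1 of 4 neighbours < 3, holds.
Round 3 — no new infections; cascade stops.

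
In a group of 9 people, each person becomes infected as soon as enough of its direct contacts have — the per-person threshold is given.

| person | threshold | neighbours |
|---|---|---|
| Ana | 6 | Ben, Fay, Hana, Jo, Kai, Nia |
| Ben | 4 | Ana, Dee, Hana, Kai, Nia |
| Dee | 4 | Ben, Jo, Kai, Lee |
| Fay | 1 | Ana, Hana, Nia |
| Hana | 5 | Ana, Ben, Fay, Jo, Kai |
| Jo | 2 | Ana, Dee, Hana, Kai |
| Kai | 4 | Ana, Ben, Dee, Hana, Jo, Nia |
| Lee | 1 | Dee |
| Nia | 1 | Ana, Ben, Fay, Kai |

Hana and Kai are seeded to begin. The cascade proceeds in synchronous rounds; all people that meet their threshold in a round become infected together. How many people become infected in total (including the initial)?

5

Round 1 — Hana, Kai become infected (initial).
Round 2 — checking thresholds:
  Ana: 2 of 6 neighbours < 6, below threshold.
  Ben: 2 of 5 neighbours < 4, below threshold.
  Dee: 1 of 4 neighbours < 4, below threshold.
  Fay: 1 of 3 neighbours ≥ 1, becomes infected.
  Jo: 2 of 4 neighbours ≥ 2, becomes infected.
  Nia: 1 of 4 neighbours ≥ 1, becomes infected.
Round 3 — no new infections; cascade stops.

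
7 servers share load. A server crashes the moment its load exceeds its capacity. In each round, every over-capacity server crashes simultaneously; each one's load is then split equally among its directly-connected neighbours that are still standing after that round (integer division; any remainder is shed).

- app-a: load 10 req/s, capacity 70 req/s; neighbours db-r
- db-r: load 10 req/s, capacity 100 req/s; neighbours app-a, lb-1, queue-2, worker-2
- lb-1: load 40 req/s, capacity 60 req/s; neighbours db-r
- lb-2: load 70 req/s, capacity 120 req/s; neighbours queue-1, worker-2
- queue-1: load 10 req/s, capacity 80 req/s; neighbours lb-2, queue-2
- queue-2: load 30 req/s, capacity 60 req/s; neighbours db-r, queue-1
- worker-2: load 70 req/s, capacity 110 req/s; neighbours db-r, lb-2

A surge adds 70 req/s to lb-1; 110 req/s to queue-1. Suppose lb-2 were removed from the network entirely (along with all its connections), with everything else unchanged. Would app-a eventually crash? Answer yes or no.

no

With lb-2 removed:
Round 1 — lb-1 at 110 > 60; queue-1 at 120 > 80. lb-1, queue-1 crash.
  lb-1 sheds 110 req/s to db-r: 110 each.
    db-r: 10+110 = 120 > 100
  queue-1 sheds 120 req/s to queue-2: 120 each.
    queue-2: 30+120 = 150 > 60
Round 2 — db-r, queue-2 crash.
  db-r sheds 120 req/s to app-a, worker-2: 60 each.
    app-a: 10+60 = 70 ≤ 70
    worker-2: 70+60 = 130 > 110
  queue-2 sheds 150 req/s: no online neighbours, lost.
Round 3 — worker-2 crashes.
  worker-2 sheds 130 req/s: no online neighbours, lost.
No further crashes.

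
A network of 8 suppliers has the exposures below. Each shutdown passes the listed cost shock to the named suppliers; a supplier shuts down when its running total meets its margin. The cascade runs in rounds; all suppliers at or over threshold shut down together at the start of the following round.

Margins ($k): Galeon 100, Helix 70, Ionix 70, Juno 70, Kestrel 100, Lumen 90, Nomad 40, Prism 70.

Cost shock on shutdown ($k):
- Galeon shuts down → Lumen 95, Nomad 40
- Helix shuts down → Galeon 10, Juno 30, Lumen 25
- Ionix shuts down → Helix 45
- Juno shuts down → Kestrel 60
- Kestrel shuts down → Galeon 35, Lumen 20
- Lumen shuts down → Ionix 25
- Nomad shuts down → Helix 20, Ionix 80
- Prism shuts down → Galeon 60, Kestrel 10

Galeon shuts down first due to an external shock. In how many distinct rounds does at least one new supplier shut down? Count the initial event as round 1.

Round 1 — Galeon shuts down (initial).
  Lumen: +95 → 95 ≥ 90
  Nomad: +40 → 40 ≥ 40
Round 2 — Lumen, Nomad shut down.
  Helix: +20 → 20 < 70
  Ionix: +25+80 → 105 ≥ 70
Round 3 — Ionix shuts down.
  Helix: +45 → 65 < 70
No further shutdowns.

3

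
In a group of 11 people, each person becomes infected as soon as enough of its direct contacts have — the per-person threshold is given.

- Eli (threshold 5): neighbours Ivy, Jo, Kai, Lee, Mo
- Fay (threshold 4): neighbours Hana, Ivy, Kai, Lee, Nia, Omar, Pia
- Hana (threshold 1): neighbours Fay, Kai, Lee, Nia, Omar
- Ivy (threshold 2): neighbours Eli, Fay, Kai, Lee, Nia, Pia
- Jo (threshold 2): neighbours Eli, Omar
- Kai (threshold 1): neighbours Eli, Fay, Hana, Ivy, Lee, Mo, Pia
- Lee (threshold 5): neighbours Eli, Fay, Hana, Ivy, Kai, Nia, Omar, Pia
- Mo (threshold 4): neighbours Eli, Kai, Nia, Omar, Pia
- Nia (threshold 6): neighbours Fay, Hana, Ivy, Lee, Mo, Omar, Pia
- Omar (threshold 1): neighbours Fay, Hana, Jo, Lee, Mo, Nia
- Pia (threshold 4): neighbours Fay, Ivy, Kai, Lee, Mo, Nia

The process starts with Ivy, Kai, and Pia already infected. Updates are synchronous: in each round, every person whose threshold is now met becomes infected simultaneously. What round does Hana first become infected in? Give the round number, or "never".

Round 1 — Ivy, Kai, Pia become infected (initial).
Round 2 — checking thresholds:
  Eli: 2 of 5 neighbours < 5, holds.
  Fay: 3 of 7 neighbours < 4, holds.
  Hana: 1 of 5 neighbours ≥ 1, becomes infected.
  Lee: 3 of 8 neighbours < 5, holds.
  Mo: 2 of 5 neighbours < 4, holds.
  Nia: 2 of 7 neighbours < 6, holds.
Round 3 — checking thresholds:
  Eli: 2 of 5 neighbours < 5, holds.
  Fay: 4 of 7 neighbours ≥ 4, becomes infected.
  Lee: 4 of 8 neighbours < 5, holds.
  Mo: 2 of 5 neighbours < 4, holds.
  Nia: 3 of 7 neighbours < 6, holds.
  Omar: 1 of 6 neighbours ≥ 1, becomes infected.
Round 4 — checking thresholds:
  Eli: 2 of 5 neighbours < 5, holds.
  Jo: 1 of 2 neighbours < 2, holds.
  Lee: 6 of 8 neighbours ≥ 5, becomes infected.
  Mo: 3 of 5 neighbours < 4, holds.
  Nia: 5 of 7 neighbours < 6, holds.
Round 5 — checking thresholds:
  Eli: 3 of 5 neighbours < 5, holds.
  Jo: 1 of 2 neighbours < 2, holds.
  Mo: 3 of 5 neighbours < 4, holds.
  Nia: 6 of 7 neighbours ≥ 6, becomes infected.
Round 6 — checking thresholds:
  Eli: 3 of 5 neighbours < 5, holds.
  Jo: 1 of 2 neighbours < 2, holds.
  Mo: 4 of 5 neighbours ≥ 4, becomes infected.
Round 7 — no new infections; cascade stops.

2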